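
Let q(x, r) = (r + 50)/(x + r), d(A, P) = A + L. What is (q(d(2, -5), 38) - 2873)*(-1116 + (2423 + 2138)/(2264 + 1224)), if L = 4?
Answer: 11162582937/3488 ≈ 3.2003e+6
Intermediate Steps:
d(A, P) = 4 + A (d(A, P) = A + 4 = 4 + A)
q(x, r) = (50 + r)/(r + x)
(q(d(2, -5), 38) - 2873)*(-1116 + (2423 + 2138)/(2264 + 1224)) = ((50 + 38)/(38 + (4 + 2)) - 2873)*(-1116 + (2423 + 2138)/(2264 + 1224)) = (88/(38 + 6) - 2873)*(-1116 + 4561/3488) = (88/44 - 2873)*(-1116 + 4561*(1/3488)) = ((1/44)*88 - 2873)*(-1116 + 4561/3488) = (2 - 2873)*(-3888047/3488) = -2871*(-3888047/3488) = 11162582937/3488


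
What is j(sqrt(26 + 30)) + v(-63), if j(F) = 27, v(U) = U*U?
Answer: 3996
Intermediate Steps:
v(U) = U**2
j(sqrt(26 + 30)) + v(-63) = 27 + (-63)**2 = 27 + 3969 = 3996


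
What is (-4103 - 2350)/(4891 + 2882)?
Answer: -2151/2591 ≈ -0.83018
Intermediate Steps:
(-4103 - 2350)/(4891 + 2882) = -6453/7773 = -6453*1/7773 = -2151/2591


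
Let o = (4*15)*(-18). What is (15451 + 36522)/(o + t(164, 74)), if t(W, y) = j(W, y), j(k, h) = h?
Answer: -51973/1006 ≈ -51.663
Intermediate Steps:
t(W, y) = y
o = -1080 (o = 60*(-18) = -1080)
(15451 + 36522)/(o + t(164, 74)) = (15451 + 36522)/(-1080 + 74) = 51973/(-1006) = 51973*(-1/1006) = -51973/1006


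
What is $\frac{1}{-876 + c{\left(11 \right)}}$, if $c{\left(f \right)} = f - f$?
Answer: $- \frac{1}{876} \approx -0.0011416$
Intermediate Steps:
$c{\left(f \right)} = 0$
$\frac{1}{-876 + c{\left(11 \right)}} = \frac{1}{-876 + 0} = \frac{1}{-876} = - \frac{1}{876}$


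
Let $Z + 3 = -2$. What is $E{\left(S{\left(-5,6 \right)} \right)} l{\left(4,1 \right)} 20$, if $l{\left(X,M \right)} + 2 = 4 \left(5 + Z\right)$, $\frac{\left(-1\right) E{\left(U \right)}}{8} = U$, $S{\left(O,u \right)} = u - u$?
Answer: $0$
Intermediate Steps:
$Z = -5$ ($Z = -3 - 2 = -5$)
$S{\left(O,u \right)} = 0$
$E{\left(U \right)} = - 8 U$
$l{\left(X,M \right)} = -2$ ($l{\left(X,M \right)} = -2 + 4 \left(5 - 5\right) = -2 + 4 \cdot 0 = -2 + 0 = -2$)
$E{\left(S{\left(-5,6 \right)} \right)} l{\left(4,1 \right)} 20 = \left(-8\right) 0 \left(-2\right) 20 = 0 \left(-2\right) 20 = 0 \cdot 20 = 0$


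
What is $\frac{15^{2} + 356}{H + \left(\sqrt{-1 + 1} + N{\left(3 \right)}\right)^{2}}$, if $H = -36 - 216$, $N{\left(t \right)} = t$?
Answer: $- \frac{581}{243} \approx -2.3909$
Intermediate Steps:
$H = -252$
$\frac{15^{2} + 356}{H + \left(\sqrt{-1 + 1} + N{\left(3 \right)}\right)^{2}} = \frac{15^{2} + 356}{-252 + \left(\sqrt{-1 + 1} + 3\right)^{2}} = \frac{225 + 356}{-252 + \left(\sqrt{0} + 3\right)^{2}} = \frac{581}{-252 + \left(0 + 3\right)^{2}} = \frac{581}{-252 + 3^{2}} = \frac{581}{-252 + 9} = \frac{581}{-243} = 581 \left(- \frac{1}{243}\right) = - \frac{581}{243}$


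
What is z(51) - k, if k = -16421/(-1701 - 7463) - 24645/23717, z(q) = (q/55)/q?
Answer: -8781211647/11953842340 ≈ -0.73459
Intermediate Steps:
z(q) = 1/55 (z(q) = (q*(1/55))/q = (q/55)/q = 1/55)
k = 163610077/217342588 (k = -16421/(-9164) - 24645*1/23717 = -16421*(-1/9164) - 24645/23717 = 16421/9164 - 24645/23717 = 163610077/217342588 ≈ 0.75278)
z(51) - k = 1/55 - 1*163610077/217342588 = 1/55 - 163610077/217342588 = -8781211647/11953842340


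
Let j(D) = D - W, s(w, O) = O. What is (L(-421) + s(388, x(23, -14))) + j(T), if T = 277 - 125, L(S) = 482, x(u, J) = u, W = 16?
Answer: 641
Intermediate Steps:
T = 152
j(D) = -16 + D (j(D) = D - 1*16 = D - 16 = -16 + D)
(L(-421) + s(388, x(23, -14))) + j(T) = (482 + 23) + (-16 + 152) = 505 + 136 = 641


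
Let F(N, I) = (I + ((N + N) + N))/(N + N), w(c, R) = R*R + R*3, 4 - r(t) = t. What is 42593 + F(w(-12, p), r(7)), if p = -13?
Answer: 11074567/260 ≈ 42595.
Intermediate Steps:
r(t) = 4 - t
w(c, R) = R**2 + 3*R
F(N, I) = (I + 3*N)/(2*N) (F(N, I) = (I + (2*N + N))/((2*N)) = (I + 3*N)*(1/(2*N)) = (I + 3*N)/(2*N))
42593 + F(w(-12, p), r(7)) = 42593 + ((4 - 1*7) + 3*(-13*(3 - 13)))/(2*((-13*(3 - 13)))) = 42593 + ((4 - 7) + 3*(-13*(-10)))/(2*((-13*(-10)))) = 42593 + (1/2)*(-3 + 3*130)/130 = 42593 + (1/2)*(1/130)*(-3 + 390) = 42593 + (1/2)*(1/130)*387 = 42593 + 387/260 = 11074567/260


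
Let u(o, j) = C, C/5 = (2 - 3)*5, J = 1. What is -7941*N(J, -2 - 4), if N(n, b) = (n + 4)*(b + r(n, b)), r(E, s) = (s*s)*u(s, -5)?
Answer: 35972730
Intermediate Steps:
C = -25 (C = 5*((2 - 3)*5) = 5*(-1*5) = 5*(-5) = -25)
u(o, j) = -25
r(E, s) = -25*s**2 (r(E, s) = (s*s)*(-25) = s**2*(-25) = -25*s**2)
N(n, b) = (4 + n)*(b - 25*b**2) (N(n, b) = (n + 4)*(b - 25*b**2) = (4 + n)*(b - 25*b**2))
-7941*N(J, -2 - 4) = -7941*(-2 - 4)*(4 + 1 - 100*(-2 - 4) - 25*(-2 - 4)*1) = -(-47646)*(4 + 1 - 100*(-6) - 25*(-6)*1) = -(-47646)*(4 + 1 + 600 + 150) = -(-47646)*755 = -7941*(-4530) = 35972730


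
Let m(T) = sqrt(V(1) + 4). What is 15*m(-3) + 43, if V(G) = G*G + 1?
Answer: 43 + 15*sqrt(6) ≈ 79.742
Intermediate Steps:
V(G) = 1 + G**2 (V(G) = G**2 + 1 = 1 + G**2)
m(T) = sqrt(6) (m(T) = sqrt((1 + 1**2) + 4) = sqrt((1 + 1) + 4) = sqrt(2 + 4) = sqrt(6))
15*m(-3) + 43 = 15*sqrt(6) + 43 = 43 + 15*sqrt(6)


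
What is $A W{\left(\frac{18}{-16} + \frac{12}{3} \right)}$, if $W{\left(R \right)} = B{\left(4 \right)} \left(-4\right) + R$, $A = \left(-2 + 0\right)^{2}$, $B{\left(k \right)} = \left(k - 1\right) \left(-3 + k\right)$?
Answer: $- \frac{73}{2} \approx -36.5$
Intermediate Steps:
$B{\left(k \right)} = \left(-1 + k\right) \left(-3 + k\right)$
$A = 4$ ($A = \left(-2\right)^{2} = 4$)
$W{\left(R \right)} = -12 + R$ ($W{\left(R \right)} = \left(3 + 4^{2} - 16\right) \left(-4\right) + R = \left(3 + 16 - 16\right) \left(-4\right) + R = 3 \left(-4\right) + R = -12 + R$)
$A W{\left(\frac{18}{-16} + \frac{12}{3} \right)} = 4 \left(-12 + \left(\frac{18}{-16} + \frac{12}{3}\right)\right) = 4 \left(-12 + \left(18 \left(- \frac{1}{16}\right) + 12 \cdot \frac{1}{3}\right)\right) = 4 \left(-12 + \left(- \frac{9}{8} + 4\right)\right) = 4 \left(-12 + \frac{23}{8}\right) = 4 \left(- \frac{73}{8}\right) = - \frac{73}{2}$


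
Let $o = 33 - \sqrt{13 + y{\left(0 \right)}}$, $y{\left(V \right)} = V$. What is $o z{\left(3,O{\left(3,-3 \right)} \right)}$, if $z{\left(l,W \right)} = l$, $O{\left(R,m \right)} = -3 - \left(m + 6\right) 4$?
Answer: $99 - 3 \sqrt{13} \approx 88.183$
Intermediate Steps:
$O{\left(R,m \right)} = -27 - 4 m$ ($O{\left(R,m \right)} = -3 - \left(6 + m\right) 4 = -3 - \left(24 + 4 m\right) = -27 - 4 m$)
$o = 33 - \sqrt{13}$ ($o = 33 - \sqrt{13 + 0} = 33 - \sqrt{13} \approx 29.394$)
$o z{\left(3,O{\left(3,-3 \right)} \right)} = \left(33 - \sqrt{13}\right) 3 = 99 - 3 \sqrt{13}$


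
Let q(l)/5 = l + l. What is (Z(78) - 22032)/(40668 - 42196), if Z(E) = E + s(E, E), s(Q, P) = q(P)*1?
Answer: 10587/764 ≈ 13.857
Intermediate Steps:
q(l) = 10*l (q(l) = 5*(l + l) = 5*(2*l) = 10*l)
s(Q, P) = 10*P (s(Q, P) = (10*P)*1 = 10*P)
Z(E) = 11*E (Z(E) = E + 10*E = 11*E)
(Z(78) - 22032)/(40668 - 42196) = (11*78 - 22032)/(40668 - 42196) = (858 - 22032)/(-1528) = -21174*(-1/1528) = 10587/764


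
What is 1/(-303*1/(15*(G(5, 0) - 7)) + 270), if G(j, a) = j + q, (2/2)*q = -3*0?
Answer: 10/2801 ≈ 0.0035702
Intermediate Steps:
q = 0 (q = -3*0 = 0)
G(j, a) = j (G(j, a) = j + 0 = j)
1/(-303*1/(15*(G(5, 0) - 7)) + 270) = 1/(-303*1/(15*(5 - 7)) + 270) = 1/(-303/(15*(-2)) + 270) = 1/(-303/(-30) + 270) = 1/(-303*(-1/30) + 270) = 1/(101/10 + 270) = 1/(2801/10) = 10/2801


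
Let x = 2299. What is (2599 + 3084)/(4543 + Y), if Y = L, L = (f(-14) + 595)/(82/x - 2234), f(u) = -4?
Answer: 29187228772/23330962303 ≈ 1.2510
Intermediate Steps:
L = -1358709/5135884 (L = (-4 + 595)/(82/2299 - 2234) = 591/(82*(1/2299) - 2234) = 591/(82/2299 - 2234) = 591/(-5135884/2299) = 591*(-2299/5135884) = -1358709/5135884 ≈ -0.26455)
Y = -1358709/5135884 ≈ -0.26455
(2599 + 3084)/(4543 + Y) = (2599 + 3084)/(4543 - 1358709/5135884) = 5683/(23330962303/5135884) = 5683*(5135884/23330962303) = 29187228772/23330962303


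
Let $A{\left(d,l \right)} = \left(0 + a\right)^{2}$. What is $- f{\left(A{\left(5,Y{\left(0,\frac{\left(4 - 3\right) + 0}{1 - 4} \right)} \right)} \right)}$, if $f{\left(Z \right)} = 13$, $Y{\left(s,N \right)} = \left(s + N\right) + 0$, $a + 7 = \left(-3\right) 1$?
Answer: $-13$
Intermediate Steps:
$a = -10$ ($a = -7 - 3 = -10$)
$Y{\left(s,N \right)} = N + s$ ($Y{\left(s,N \right)} = \left(N + s\right) + 0 = N + s$)
$A{\left(d,l \right)} = 100$ ($A{\left(d,l \right)} = \left(0 - 10\right)^{2} = \left(-10\right)^{2} = 100$)
$- f{\left(A{\left(5,Y{\left(0,\frac{\left(4 - 3\right) + 0}{1 - 4} \right)} \right)} \right)} = \left(-1\right) 13 = -13$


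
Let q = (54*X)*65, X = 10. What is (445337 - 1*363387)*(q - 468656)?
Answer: -35529914200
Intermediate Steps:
q = 35100 (q = (54*10)*65 = 540*65 = 35100)
(445337 - 1*363387)*(q - 468656) = (445337 - 1*363387)*(35100 - 468656) = (445337 - 363387)*(-433556) = 81950*(-433556) = -35529914200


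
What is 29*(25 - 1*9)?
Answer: 464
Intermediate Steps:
29*(25 - 1*9) = 29*(25 - 9) = 29*16 = 464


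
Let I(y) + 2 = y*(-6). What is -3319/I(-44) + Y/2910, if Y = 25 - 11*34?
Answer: -2437432/190605 ≈ -12.788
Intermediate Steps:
I(y) = -2 - 6*y (I(y) = -2 + y*(-6) = -2 - 6*y)
Y = -349 (Y = 25 - 374 = -349)
-3319/I(-44) + Y/2910 = -3319/(-2 - 6*(-44)) - 349/2910 = -3319/(-2 + 264) - 349*1/2910 = -3319/262 - 349/2910 = -2437432/190605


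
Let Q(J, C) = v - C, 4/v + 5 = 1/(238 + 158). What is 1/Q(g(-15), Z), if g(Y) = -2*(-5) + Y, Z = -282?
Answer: 1979/556494 ≈ 0.0035562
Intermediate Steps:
v = -1584/1979 (v = 4/(-5 + 1/(238 + 158)) = 4/(-5 + 1/396) = 4/(-1979/396) = 4*(-396/1979) = -1584/1979 ≈ -0.80040)
g(Y) = 10 + Y
Q(J, C) = -1584/1979 - C
1/Q(g(-15), Z) = 1/(-1584/1979 - 1*(-282)) = 1/(-1584/1979 + 282) = 1/(556494/1979) = 1979/556494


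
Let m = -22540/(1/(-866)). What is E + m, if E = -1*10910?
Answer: 19508730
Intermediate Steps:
m = 19519640 (m = -22540/(-1/866) = -22540*(-866) = 19519640)
E = -10910
E + m = -10910 + 19519640 = 19508730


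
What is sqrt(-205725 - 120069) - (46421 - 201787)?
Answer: 155366 + I*sqrt(325794) ≈ 1.5537e+5 + 570.78*I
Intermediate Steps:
sqrt(-205725 - 120069) - (46421 - 201787) = sqrt(-325794) - 1*(-155366) = I*sqrt(325794) + 155366 = 155366 + I*sqrt(325794)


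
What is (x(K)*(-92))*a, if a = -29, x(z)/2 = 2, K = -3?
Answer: 10672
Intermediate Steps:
x(z) = 4 (x(z) = 2*2 = 4)
(x(K)*(-92))*a = (4*(-92))*(-29) = -368*(-29) = 10672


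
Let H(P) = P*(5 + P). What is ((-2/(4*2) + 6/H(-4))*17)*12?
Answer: -357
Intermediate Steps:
((-2/(4*2) + 6/H(-4))*17)*12 = ((-2/(4*2) + 6/((-4*(5 - 4))))*17)*12 = ((-2/8 + 6/((-4*1)))*17)*12 = ((-2*⅛ + 6/(-4))*17)*12 = ((-¼ + 6*(-¼))*17)*12 = ((-¼ - 3/2)*17)*12 = -7/4*17*12 = -119/4*12 = -357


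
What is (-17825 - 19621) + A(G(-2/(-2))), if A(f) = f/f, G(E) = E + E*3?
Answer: -37445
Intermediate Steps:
G(E) = 4*E (G(E) = E + 3*E = 4*E)
A(f) = 1
(-17825 - 19621) + A(G(-2/(-2))) = (-17825 - 19621) + 1 = -37446 + 1 = -37445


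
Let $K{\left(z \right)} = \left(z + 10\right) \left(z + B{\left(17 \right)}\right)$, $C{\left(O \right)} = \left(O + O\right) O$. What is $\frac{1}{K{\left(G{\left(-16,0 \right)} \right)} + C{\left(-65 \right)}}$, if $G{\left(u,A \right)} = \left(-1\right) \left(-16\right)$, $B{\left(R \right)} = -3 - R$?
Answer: $\frac{1}{8346} \approx 0.00011982$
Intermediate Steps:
$G{\left(u,A \right)} = 16$
$C{\left(O \right)} = 2 O^{2}$ ($C{\left(O \right)} = 2 O O = 2 O^{2}$)
$K{\left(z \right)} = \left(-20 + z\right) \left(10 + z\right)$ ($K{\left(z \right)} = \left(z + 10\right) \left(z - 20\right) = \left(10 + z\right) \left(z - 20\right) = \left(10 + z\right) \left(-20 + z\right) = \left(-20 + z\right) \left(10 + z\right)$)
$\frac{1}{K{\left(G{\left(-16,0 \right)} \right)} + C{\left(-65 \right)}} = \frac{1}{\left(-200 + 16^{2} - 160\right) + 2 \left(-65\right)^{2}} = \frac{1}{\left(-200 + 256 - 160\right) + 2 \cdot 4225} = \frac{1}{-104 + 8450} = \frac{1}{8346}$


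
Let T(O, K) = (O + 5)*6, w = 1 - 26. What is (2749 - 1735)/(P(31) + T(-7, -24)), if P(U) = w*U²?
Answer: -78/1849 ≈ -0.042185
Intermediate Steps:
w = -25
T(O, K) = 30 + 6*O (T(O, K) = (5 + O)*6 = 30 + 6*O)
P(U) = -25*U²
(2749 - 1735)/(P(31) + T(-7, -24)) = (2749 - 1735)/(-25*31² + (30 + 6*(-7))) = 1014/(-25*961 + (30 - 42)) = 1014/(-24025 - 12) = 1014/(-24037) = 1014*(-1/24037) = -78/1849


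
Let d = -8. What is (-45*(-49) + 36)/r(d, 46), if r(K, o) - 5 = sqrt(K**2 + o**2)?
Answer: -2241/431 + 4482*sqrt(545)/2155 ≈ 43.354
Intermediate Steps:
r(K, o) = 5 + sqrt(K**2 + o**2)
(-45*(-49) + 36)/r(d, 46) = (-45*(-49) + 36)/(5 + sqrt((-8)**2 + 46**2)) = (2205 + 36)/(5 + sqrt(64 + 2116)) = 2241/(5 + sqrt(2180)) = 2241/(5 + 2*sqrt(545))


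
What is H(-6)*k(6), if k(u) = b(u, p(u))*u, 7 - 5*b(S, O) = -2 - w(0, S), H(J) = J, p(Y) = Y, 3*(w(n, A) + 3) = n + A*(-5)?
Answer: 144/5 ≈ 28.800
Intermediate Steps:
w(n, A) = -3 - 5*A/3 + n/3 (w(n, A) = -3 + (n + A*(-5))/3 = -3 + (n - 5*A)/3 = -3 + (-5*A/3 + n/3) = -3 - 5*A/3 + n/3)
b(S, O) = 6/5 - S/3 (b(S, O) = 7/5 - (-2 - (-3 - 5*S/3 + (1/3)*0))/5 = 7/5 - (-2 - (-3 - 5*S/3 + 0))/5 = 7/5 - (-2 - (-3 - 5*S/3))/5 = 7/5 - (-2 + (3 + 5*S/3))/5 = 7/5 - (1 + 5*S/3)/5 = 7/5 + (-1/5 - S/3) = 6/5 - S/3)
k(u) = u*(6/5 - u/3) (k(u) = (6/5 - u/3)*u = u*(6/5 - u/3))
H(-6)*k(6) = -2*6*(18 - 5*6)/5 = -2*6*(18 - 30)/5 = -2*6*(-12)/5 = -6*(-24/5) = 144/5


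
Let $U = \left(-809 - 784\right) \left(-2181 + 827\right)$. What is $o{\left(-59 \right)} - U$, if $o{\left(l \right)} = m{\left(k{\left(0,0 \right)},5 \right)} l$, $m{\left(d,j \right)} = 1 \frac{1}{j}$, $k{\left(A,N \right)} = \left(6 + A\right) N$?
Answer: $- \frac{10784669}{5} \approx -2.1569 \cdot 10^{6}$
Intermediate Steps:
$k{\left(A,N \right)} = N \left(6 + A\right)$
$m{\left(d,j \right)} = \frac{1}{j}$
$o{\left(l \right)} = \frac{l}{5}$
$U = 2156922$ ($U = \left(-1593\right) \left(-1354\right) = 2156922$)
$o{\left(-59 \right)} - U = \frac{1}{5} \left(-59\right) - 2156922 = - \frac{59}{5} - 2156922 = - \frac{10784669}{5}$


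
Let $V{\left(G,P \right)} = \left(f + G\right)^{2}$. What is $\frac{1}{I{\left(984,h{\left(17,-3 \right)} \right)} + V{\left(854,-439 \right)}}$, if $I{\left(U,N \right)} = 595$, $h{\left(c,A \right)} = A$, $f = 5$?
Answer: $\frac{1}{738476} \approx 1.3541 \cdot 10^{-6}$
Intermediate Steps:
$V{\left(G,P \right)} = \left(5 + G\right)^{2}$
$\frac{1}{I{\left(984,h{\left(17,-3 \right)} \right)} + V{\left(854,-439 \right)}} = \frac{1}{595 + \left(5 + 854\right)^{2}} = \frac{1}{595 + 859^{2}} = \frac{1}{595 + 737881} = \frac{1}{738476}$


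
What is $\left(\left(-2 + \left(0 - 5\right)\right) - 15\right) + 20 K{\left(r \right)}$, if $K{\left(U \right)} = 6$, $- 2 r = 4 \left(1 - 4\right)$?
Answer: $98$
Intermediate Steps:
$r = 6$ ($r = - \frac{4 \left(1 - 4\right)}{2} = - \frac{4 \left(-3\right)}{2} = \left(- \frac{1}{2}\right) \left(-12\right) = 6$)
$\left(\left(-2 + \left(0 - 5\right)\right) - 15\right) + 20 K{\left(r \right)} = \left(\left(-2 + \left(0 - 5\right)\right) - 15\right) + 20 \cdot 6 = \left(\left(-2 - 5\right) - 15\right) + 120 = \left(-7 - 15\right) + 120 = -22 + 120 = 98$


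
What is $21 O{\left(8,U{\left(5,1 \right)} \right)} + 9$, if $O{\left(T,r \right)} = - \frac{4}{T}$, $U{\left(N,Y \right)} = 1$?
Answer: $- \frac{3}{2} \approx -1.5$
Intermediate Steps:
$21 O{\left(8,U{\left(5,1 \right)} \right)} + 9 = 21 \left(- \frac{4}{8}\right) + 9 = 21 \left(\left(-4\right) \frac{1}{8}\right) + 9 = 21 \left(- \frac{1}{2}\right) + 9 = - \frac{21}{2} + 9 = - \frac{3}{2}$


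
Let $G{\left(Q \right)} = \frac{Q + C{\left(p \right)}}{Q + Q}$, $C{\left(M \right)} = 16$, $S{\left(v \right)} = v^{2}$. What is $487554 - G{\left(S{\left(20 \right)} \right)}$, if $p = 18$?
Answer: $\frac{12188837}{25} \approx 4.8755 \cdot 10^{5}$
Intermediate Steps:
$G{\left(Q \right)} = \frac{16 + Q}{2 Q}$ ($G{\left(Q \right)} = \frac{Q + 16}{Q + Q} = \frac{16 + Q}{2 Q}$)
$487554 - G{\left(S{\left(20 \right)} \right)} = 487554 - \frac{16 + 20^{2}}{2 \cdot 20^{2}} = 487554 - \frac{16 + 400}{2 \cdot 400} = 487554 - \frac{1}{2} \cdot \frac{1}{400} \cdot 416 = 487554 - \frac{13}{25} = \frac{12188837}{25}$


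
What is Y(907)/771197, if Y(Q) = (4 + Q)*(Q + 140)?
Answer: 953817/771197 ≈ 1.2368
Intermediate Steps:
Y(Q) = (4 + Q)*(140 + Q)
Y(907)/771197 = (560 + 907² + 144*907)/771197 = (560 + 822649 + 130608)*(1/771197) = 953817*(1/771197) = 953817/771197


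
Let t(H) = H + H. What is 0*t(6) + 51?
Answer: 51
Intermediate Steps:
t(H) = 2*H
0*t(6) + 51 = 0*(2*6) + 51 = 0*12 + 51 = 0 + 51 = 51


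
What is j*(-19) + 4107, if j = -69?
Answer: 5418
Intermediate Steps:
j*(-19) + 4107 = -69*(-19) + 4107 = 1311 + 4107 = 5418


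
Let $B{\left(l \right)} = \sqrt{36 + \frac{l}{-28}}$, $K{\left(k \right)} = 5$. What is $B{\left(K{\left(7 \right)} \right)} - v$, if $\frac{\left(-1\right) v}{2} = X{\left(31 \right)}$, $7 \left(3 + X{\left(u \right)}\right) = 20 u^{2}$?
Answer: $\frac{38398}{7} + \frac{\sqrt{7021}}{14} \approx 5491.4$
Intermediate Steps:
$B{\left(l \right)} = \sqrt{36 - \frac{l}{28}}$ ($B{\left(l \right)} = \sqrt{36 + l \left(- \frac{1}{28}\right)} = \sqrt{36 - \frac{l}{28}}$)
$X{\left(u \right)} = -3 + \frac{20 u^{2}}{7}$
$v = - \frac{38398}{7}$ ($v = - 2 \left(-3 + \frac{20 \cdot 31^{2}}{7}\right) = - 2 \left(-3 + \frac{20}{7} \cdot 961\right) = - 2 \left(-3 + \frac{19220}{7}\right) = \left(-2\right) \frac{19199}{7} = - \frac{38398}{7} \approx -5485.4$)
$B{\left(K{\left(7 \right)} \right)} - v = \frac{\sqrt{7056 - 35}}{14} - - \frac{38398}{7} = \frac{\sqrt{7056 - 35}}{14} + \frac{38398}{7} = \frac{\sqrt{7021}}{14} + \frac{38398}{7} = \frac{38398}{7} + \frac{\sqrt{7021}}{14}$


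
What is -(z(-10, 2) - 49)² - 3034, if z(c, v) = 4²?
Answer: -4123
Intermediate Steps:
z(c, v) = 16
-(z(-10, 2) - 49)² - 3034 = -(16 - 49)² - 3034 = -1*(-33)² - 3034 = -1*1089 - 3034 = -1089 - 3034 = -4123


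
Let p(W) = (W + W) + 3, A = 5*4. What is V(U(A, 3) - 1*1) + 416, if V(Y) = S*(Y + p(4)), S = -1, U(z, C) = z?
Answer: 386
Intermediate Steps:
A = 20
p(W) = 3 + 2*W (p(W) = 2*W + 3 = 3 + 2*W)
V(Y) = -11 - Y (V(Y) = -(Y + (3 + 2*4)) = -(Y + (3 + 8)) = -(Y + 11) = -(11 + Y) = -11 - Y)
V(U(A, 3) - 1*1) + 416 = (-11 - (20 - 1*1)) + 416 = (-11 - (20 - 1)) + 416 = (-11 - 1*19) + 416 = (-11 - 19) + 416 = -30 + 416 = 386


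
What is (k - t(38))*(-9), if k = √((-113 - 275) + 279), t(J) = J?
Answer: 342 - 9*I*√109 ≈ 342.0 - 93.963*I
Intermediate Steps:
k = I*√109 (k = √(-388 + 279) = √(-109) = I*√109 ≈ 10.44*I)
(k - t(38))*(-9) = (I*√109 - 1*38)*(-9) = (I*√109 - 38)*(-9) = (-38 + I*√109)*(-9) = 342 - 9*I*√109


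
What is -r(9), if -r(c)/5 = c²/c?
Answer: 45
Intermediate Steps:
r(c) = -5*c (r(c) = -5*c²/c = -5*c)
-r(9) = -(-5)*9 = -1*(-45) = 45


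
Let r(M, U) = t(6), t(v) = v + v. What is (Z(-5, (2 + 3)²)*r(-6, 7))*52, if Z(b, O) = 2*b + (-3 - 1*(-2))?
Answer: -6864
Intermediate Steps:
t(v) = 2*v
r(M, U) = 12 (r(M, U) = 2*6 = 12)
Z(b, O) = -1 + 2*b (Z(b, O) = 2*b + (-3 + 2) = 2*b - 1 = -1 + 2*b)
(Z(-5, (2 + 3)²)*r(-6, 7))*52 = ((-1 + 2*(-5))*12)*52 = ((-1 - 10)*12)*52 = -11*12*52 = -132*52 = -6864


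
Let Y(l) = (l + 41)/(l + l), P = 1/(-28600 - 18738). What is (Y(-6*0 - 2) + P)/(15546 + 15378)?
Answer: -923093/2927760624 ≈ -0.00031529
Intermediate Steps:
P = -1/47338 (P = 1/(-47338) = -1/47338 ≈ -2.1125e-5)
Y(l) = (41 + l)/(2*l) (Y(l) = (41 + l)/((2*l)) = (41 + l)*(1/(2*l)) = (41 + l)/(2*l))
(Y(-6*0 - 2) + P)/(15546 + 15378) = ((41 + (-6*0 - 2))/(2*(-6*0 - 2)) - 1/47338)/(15546 + 15378) = ((41 + (0 - 2))/(2*(0 - 2)) - 1/47338)/30924 = ((1/2)*(41 - 2)/(-2) - 1/47338)*(1/30924) = ((1/2)*(-1/2)*39 - 1/47338)*(1/30924) = (-39/4 - 1/47338)*(1/30924) = -923093/94676*1/30924 = -923093/2927760624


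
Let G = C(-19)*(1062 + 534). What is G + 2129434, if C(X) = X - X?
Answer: 2129434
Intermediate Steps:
C(X) = 0
G = 0 (G = 0*(1062 + 534) = 0*1596 = 0)
G + 2129434 = 0 + 2129434 = 2129434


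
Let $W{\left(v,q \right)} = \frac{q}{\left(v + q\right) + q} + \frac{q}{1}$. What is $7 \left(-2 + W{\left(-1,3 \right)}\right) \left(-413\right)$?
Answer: $- \frac{23128}{5} \approx -4625.6$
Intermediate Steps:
$W{\left(v,q \right)} = q + \frac{q}{v + 2 q}$ ($W{\left(v,q \right)} = \frac{q}{\left(q + v\right) + q} + q 1 = \frac{q}{v + 2 q} + q = q + \frac{q}{v + 2 q}$)
$7 \left(-2 + W{\left(-1,3 \right)}\right) \left(-413\right) = 7 \left(-2 + \frac{3 \left(1 - 1 + 2 \cdot 3\right)}{-1 + 2 \cdot 3}\right) \left(-413\right) = 7 \left(-2 + \frac{3 \left(1 - 1 + 6\right)}{-1 + 6}\right) \left(-413\right) = 7 \left(-2 + 3 \cdot \frac{1}{5} \cdot 6\right) \left(-413\right) = 7 \left(-2 + \frac{18}{5}\right) \left(-413\right) = 7 \cdot \frac{8}{5} \left(-413\right) = \frac{56}{5} \left(-413\right) = - \frac{23128}{5}$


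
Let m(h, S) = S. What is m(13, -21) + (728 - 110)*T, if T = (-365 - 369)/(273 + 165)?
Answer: -77135/73 ≈ -1056.6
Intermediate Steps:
T = -367/219 (T = -734/438 = -734*1/438 = -367/219 ≈ -1.6758)
m(13, -21) + (728 - 110)*T = -21 + (728 - 110)*(-367/219) = -21 + 618*(-367/219) = -21 - 75602/73 = -77135/73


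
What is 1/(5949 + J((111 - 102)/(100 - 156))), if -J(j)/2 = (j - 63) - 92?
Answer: 28/175261 ≈ 0.00015976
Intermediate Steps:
J(j) = 310 - 2*j (J(j) = -2*((j - 63) - 92) = -2*((-63 + j) - 92) = -2*(-155 + j) = 310 - 2*j)
1/(5949 + J((111 - 102)/(100 - 156))) = 1/(5949 + (310 - 2*(111 - 102)/(100 - 156))) = 1/(5949 + (310 - 18/(-56))) = 1/(5949 + (310 - 18*(-1)/56)) = 1/(5949 + (310 - 2*(-9/56))) = 1/(5949 + (310 + 9/28)) = 1/(5949 + 8689/28) = 1/(175261/28) = 28/175261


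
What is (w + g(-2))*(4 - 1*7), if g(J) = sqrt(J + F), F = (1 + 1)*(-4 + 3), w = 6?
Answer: -18 - 6*I ≈ -18.0 - 6.0*I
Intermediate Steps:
F = -2 (F = 2*(-1) = -2)
g(J) = sqrt(-2 + J) (g(J) = sqrt(J - 2) = sqrt(-2 + J))
(w + g(-2))*(4 - 1*7) = (6 + sqrt(-2 - 2))*(4 - 1*7) = (6 + sqrt(-4))*(4 - 7) = (6 + 2*I)*(-3) = -18 - 6*I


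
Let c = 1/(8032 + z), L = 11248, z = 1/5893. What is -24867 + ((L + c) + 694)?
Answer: -611773551832/47332577 ≈ -12925.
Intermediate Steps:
z = 1/5893 ≈ 0.00016969
c = 5893/47332577 (c = 1/(8032 + 1/5893) = 1/(47332577/5893) = 5893/47332577 ≈ 0.00012450)
-24867 + ((L + c) + 694) = -24867 + ((11248 + 5893/47332577) + 694) = -24867 + (532396831989/47332577 + 694) = -24867 + 565245640427/47332577 = -611773551832/47332577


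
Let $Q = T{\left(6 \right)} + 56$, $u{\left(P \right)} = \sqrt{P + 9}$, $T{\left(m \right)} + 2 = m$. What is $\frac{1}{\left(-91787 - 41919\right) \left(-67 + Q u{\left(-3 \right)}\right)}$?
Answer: $- \frac{67}{2287843366} - \frac{30 \sqrt{6}}{1143921683} \approx -9.3524 \cdot 10^{-8}$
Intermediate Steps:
$T{\left(m \right)} = -2 + m$
$u{\left(P \right)} = \sqrt{9 + P}$
$Q = 60$ ($Q = \left(-2 + 6\right) + 56 = 4 + 56 = 60$)
$\frac{1}{\left(-91787 - 41919\right) \left(-67 + Q u{\left(-3 \right)}\right)} = \frac{1}{\left(-91787 - 41919\right) \left(-67 + 60 \sqrt{9 - 3}\right)} = \frac{1}{\left(-133706\right) \left(-67 + 60 \sqrt{6}\right)} = - \frac{1}{133706 \left(-67 + 60 \sqrt{6}\right)}$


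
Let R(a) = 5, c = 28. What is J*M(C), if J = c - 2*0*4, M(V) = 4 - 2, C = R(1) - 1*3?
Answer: 56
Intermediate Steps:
C = 2 (C = 5 - 1*3 = 5 - 3 = 2)
M(V) = 2
J = 28 (J = 28 - 2*0*4 = 28 + 0*4 = 28 + 0 = 28)
J*M(C) = 28*2 = 56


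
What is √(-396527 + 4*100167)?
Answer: √4141 ≈ 64.351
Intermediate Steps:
√(-396527 + 4*100167) = √(-396527 + 400668) = √4141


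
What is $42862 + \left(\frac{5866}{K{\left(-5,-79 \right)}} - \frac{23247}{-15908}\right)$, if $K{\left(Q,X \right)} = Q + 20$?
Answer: $\frac{251741353}{5820} \approx 43255.0$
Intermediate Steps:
$K{\left(Q,X \right)} = 20 + Q$
$42862 + \left(\frac{5866}{K{\left(-5,-79 \right)}} - \frac{23247}{-15908}\right) = 42862 - \left(- \frac{567}{388} - \frac{5866}{20 - 5}\right) = 42862 - \left(- \frac{567}{388} - \frac{5866}{15}\right) = 42862 + \left(5866 \cdot \frac{1}{15} + \frac{567}{388}\right) = 42862 + \left(\frac{5866}{15} + \frac{567}{388}\right) = 42862 + \frac{2284513}{5820} = \frac{251741353}{5820}$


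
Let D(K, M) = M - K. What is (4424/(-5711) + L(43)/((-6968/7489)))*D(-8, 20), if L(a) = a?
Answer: -13089458403/9948562 ≈ -1315.7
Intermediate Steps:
(4424/(-5711) + L(43)/((-6968/7489)))*D(-8, 20) = (4424/(-5711) + 43/((-6968/7489)))*(20 - 1*(-8)) = (4424*(-1/5711) + 43/((-6968*1/7489)))*(20 + 8) = (-4424/5711 + 43/(-6968/7489))*28 = (-4424/5711 + 43*(-7489/6968))*28 = (-4424/5711 - 322027/6968)*28 = -1869922629/39794248*28 = -13089458403/9948562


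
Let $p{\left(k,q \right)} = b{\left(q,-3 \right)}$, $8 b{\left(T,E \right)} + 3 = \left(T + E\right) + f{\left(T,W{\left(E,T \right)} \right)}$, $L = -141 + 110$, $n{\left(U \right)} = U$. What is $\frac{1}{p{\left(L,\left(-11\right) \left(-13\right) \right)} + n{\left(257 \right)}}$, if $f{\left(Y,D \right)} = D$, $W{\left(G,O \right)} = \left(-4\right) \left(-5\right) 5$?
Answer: $\frac{8}{2293} \approx 0.0034889$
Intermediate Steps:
$W{\left(G,O \right)} = 100$ ($W{\left(G,O \right)} = 20 \cdot 5 = 100$)
$L = -31$
$b{\left(T,E \right)} = \frac{97}{8} + \frac{E}{8} + \frac{T}{8}$ ($b{\left(T,E \right)} = - \frac{3}{8} + \frac{\left(T + E\right) + 100}{8} = - \frac{3}{8} + \frac{\left(E + T\right) + 100}{8} = - \frac{3}{8} + \frac{100 + E + T}{8} = - \frac{3}{8} + \left(\frac{25}{2} + \frac{E}{8} + \frac{T}{8}\right) = \frac{97}{8} + \frac{E}{8} + \frac{T}{8}$)
$p{\left(k,q \right)} = \frac{47}{4} + \frac{q}{8}$ ($p{\left(k,q \right)} = \frac{97}{8} + \frac{1}{8} \left(-3\right) + \frac{q}{8} = \frac{97}{8} - \frac{3}{8} + \frac{q}{8} = \frac{47}{4} + \frac{q}{8}$)
$\frac{1}{p{\left(L,\left(-11\right) \left(-13\right) \right)} + n{\left(257 \right)}} = \frac{1}{\left(\frac{47}{4} + \frac{\left(-11\right) \left(-13\right)}{8}\right) + 257} = \frac{1}{\left(\frac{47}{4} + \frac{1}{8} \cdot 143\right) + 257} = \frac{1}{\left(\frac{47}{4} + \frac{143}{8}\right) + 257} = \frac{1}{\frac{237}{8} + 257} = \frac{1}{\frac{2293}{8}} = \frac{8}{2293}$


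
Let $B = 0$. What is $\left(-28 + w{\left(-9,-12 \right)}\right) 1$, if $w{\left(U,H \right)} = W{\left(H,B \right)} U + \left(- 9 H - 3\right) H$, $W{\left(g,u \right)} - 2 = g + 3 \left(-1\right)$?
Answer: $-1171$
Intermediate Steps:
$W{\left(g,u \right)} = -1 + g$ ($W{\left(g,u \right)} = 2 + \left(g + 3 \left(-1\right)\right) = 2 + \left(g - 3\right) = 2 + \left(-3 + g\right) = -1 + g$)
$w{\left(U,H \right)} = H \left(-3 - 9 H\right) + U \left(-1 + H\right)$ ($w{\left(U,H \right)} = \left(-1 + H\right) U + \left(- 9 H - 3\right) H = U \left(-1 + H\right) + \left(-3 - 9 H\right) H = U \left(-1 + H\right) + H \left(-3 - 9 H\right) = H \left(-3 - 9 H\right) + U \left(-1 + H\right)$)
$\left(-28 + w{\left(-9,-12 \right)}\right) 1 = \left(-28 - \left(-36 + 1296 + 9 \left(-1 - 12\right)\right)\right) 1 = \left(-28 - 1143\right) 1 = \left(-1171\right) 1 = -1171$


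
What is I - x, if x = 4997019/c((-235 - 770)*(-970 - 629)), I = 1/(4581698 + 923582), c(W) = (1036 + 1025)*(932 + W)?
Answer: -9168891607591/6081384699582720 ≈ -0.0015077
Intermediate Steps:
c(W) = 1920852 + 2061*W (c(W) = 2061*(932 + W) = 1920852 + 2061*W)
I = 1/5505280 ≈ 1.8164e-7
x = 1665673/1104645849 (x = 4997019/(1920852 + 2061*((-235 - 770)*(-970 - 629))) = 4997019/(1920852 + 2061*(-1005*(-1599))) = 4997019/(1920852 + 2061*1606995) = 4997019/(1920852 + 3312016695) = 4997019/3313937547 = 4997019*(1/3313937547) = 1665673/1104645849 ≈ 0.0015079)
I - x = 1/5505280 - 1*1665673/1104645849 = 1/5505280 - 1665673/1104645849 = -9168891607591/6081384699582720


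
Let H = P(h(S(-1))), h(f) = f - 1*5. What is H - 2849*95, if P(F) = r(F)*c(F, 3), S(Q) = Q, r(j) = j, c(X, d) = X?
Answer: -270619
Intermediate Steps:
h(f) = -5 + f (h(f) = f - 5 = -5 + f)
P(F) = F² (P(F) = F*F = F²)
H = 36 (H = (-5 - 1)² = (-6)² = 36)
H - 2849*95 = 36 - 2849*95 = 36 - 1*270655 = 36 - 270655 = -270619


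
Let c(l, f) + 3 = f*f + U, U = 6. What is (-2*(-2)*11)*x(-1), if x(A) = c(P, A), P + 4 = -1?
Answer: 176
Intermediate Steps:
P = -5 (P = -4 - 1 = -5)
c(l, f) = 3 + f² (c(l, f) = -3 + (f*f + 6) = -3 + (f² + 6) = -3 + (6 + f²) = 3 + f²)
x(A) = 3 + A²
(-2*(-2)*11)*x(-1) = (-2*(-2)*11)*(3 + (-1)²) = (4*11)*(3 + 1) = 44*4 = 176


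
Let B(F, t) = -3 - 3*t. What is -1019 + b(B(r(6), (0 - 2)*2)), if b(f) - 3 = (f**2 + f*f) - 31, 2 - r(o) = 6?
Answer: -885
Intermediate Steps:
r(o) = -4 (r(o) = 2 - 1*6 = 2 - 6 = -4)
b(f) = -28 + 2*f**2 (b(f) = 3 + ((f**2 + f*f) - 31) = 3 + ((f**2 + f**2) - 31) = 3 + (2*f**2 - 31) = 3 + (-31 + 2*f**2) = -28 + 2*f**2)
-1019 + b(B(r(6), (0 - 2)*2)) = -1019 + (-28 + 2*(-3 - 3*(0 - 2)*2)**2) = -1019 + (-28 + 2*(-3 - (-6)*2)**2) = -1019 + (-28 + 2*(-3 - 3*(-4))**2) = -1019 + (-28 + 2*(-3 + 12)**2) = -1019 + (-28 + 2*9**2) = -1019 + (-28 + 2*81) = -1019 + (-28 + 162) = -1019 + 134 = -885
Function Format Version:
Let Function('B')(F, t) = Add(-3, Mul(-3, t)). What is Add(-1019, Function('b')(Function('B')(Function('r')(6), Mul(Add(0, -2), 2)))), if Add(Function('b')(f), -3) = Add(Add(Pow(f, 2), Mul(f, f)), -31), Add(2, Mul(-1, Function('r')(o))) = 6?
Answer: -885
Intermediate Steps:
Function('r')(o) = -4 (Function('r')(o) = Add(2, Mul(-1, 6)) = Add(2, -6) = -4)
Function('b')(f) = Add(-28, Mul(2, Pow(f, 2))) (Function('b')(f) = Add(3, Add(Add(Pow(f, 2), Mul(f, f)), -31)) = Add(3, Add(Add(Pow(f, 2), Pow(f, 2)), -31)) = Add(3, Add(Mul(2, Pow(f, 2)), -31)) = Add(3, Add(-31, Mul(2, Pow(f, 2)))) = Add(-28, Mul(2, Pow(f, 2))))
Add(-1019, Function('b')(Function('B')(Function('r')(6), Mul(Add(0, -2), 2)))) = Add(-1019, Add(-28, Mul(2, Pow(Add(-3, Mul(-3, Mul(Add(0, -2), 2))), 2)))) = Add(-1019, Add(-28, Mul(2, Pow(Add(-3, Mul(-3, Mul(-2, 2))), 2)))) = Add(-1019, Add(-28, Mul(2, Pow(Add(-3, Mul(-3, -4)), 2)))) = Add(-1019, Add(-28, Mul(2, Pow(Add(-3, 12), 2)))) = Add(-1019, Add(-28, Mul(2, Pow(9, 2)))) = Add(-1019, Add(-28, Mul(2, 81))) = Add(-1019, Add(-28, 162)) = Add(-1019, 134) = -885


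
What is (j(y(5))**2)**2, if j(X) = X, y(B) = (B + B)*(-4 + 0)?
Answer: 2560000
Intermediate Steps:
y(B) = -8*B (y(B) = (2*B)*(-4) = -8*B)
(j(y(5))**2)**2 = ((-8*5)**2)**2 = ((-40)**2)**2 = 1600**2 = 2560000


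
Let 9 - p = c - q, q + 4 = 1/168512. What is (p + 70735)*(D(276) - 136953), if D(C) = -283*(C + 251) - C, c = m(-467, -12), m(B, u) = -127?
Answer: -1709906665297425/84256 ≈ -2.0294e+10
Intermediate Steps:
c = -127
q = -674047/168512 (q = -4 + 1/168512 = -674047/168512 ≈ -4.0000)
p = 22243585/168512 (p = 9 - (-127 - 1*(-674047/168512)) = 9 - (-127 + 674047/168512) = 9 - 1*(-20726977/168512) = 9 + 20726977/168512 = 22243585/168512 ≈ 132.00)
D(C) = -71033 - 284*C (D(C) = -283*(251 + C) - C = (-71033 - 283*C) - C = -71033 - 284*C)
(p + 70735)*(D(276) - 136953) = (22243585/168512 + 70735)*((-71033 - 284*276) - 136953) = 11941939905*((-71033 - 78384) - 136953)/168512 = 11941939905*(-149417 - 136953)/168512 = (11941939905/168512)*(-286370) = -1709906665297425/84256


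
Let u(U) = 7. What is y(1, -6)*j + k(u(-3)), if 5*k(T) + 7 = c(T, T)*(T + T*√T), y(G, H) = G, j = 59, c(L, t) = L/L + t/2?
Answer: 639/10 + 63*√7/10 ≈ 80.568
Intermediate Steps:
c(L, t) = 1 + t/2 (c(L, t) = 1 + t*(½) = 1 + t/2)
k(T) = -7/5 + (1 + T/2)*(T + T^(3/2))/5 (k(T) = -7/5 + ((1 + T/2)*(T + T*√T))/5 = -7/5 + ((1 + T/2)*(T + T^(3/2)))/5 = -7/5 + (1 + T/2)*(T + T^(3/2))/5)
y(1, -6)*j + k(u(-3)) = 1*59 + (-7/5 + (⅒)*7*(2 + 7) + 7^(3/2)*(2 + 7)/10) = 59 + (-7/5 + (⅒)*7*9 + (⅒)*(7*√7)*9) = 59 + (-7/5 + 63/10 + 63*√7/10) = 59 + (49/10 + 63*√7/10) = 639/10 + 63*√7/10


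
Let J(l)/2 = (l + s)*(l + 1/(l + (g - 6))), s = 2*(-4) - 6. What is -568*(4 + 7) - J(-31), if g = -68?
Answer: -63272/7 ≈ -9038.9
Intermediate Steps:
s = -14 (s = -8 - 6 = -14)
J(l) = 2*(-14 + l)*(l + 1/(-74 + l)) (J(l) = 2*((l - 14)*(l + 1/(l + (-68 - 6)))) = 2*((-14 + l)*(l + 1/(l - 74))) = 2*((-14 + l)*(l + 1/(-74 + l))) = 2*(-14 + l)*(l + 1/(-74 + l)))
-568*(4 + 7) - J(-31) = -568*(4 + 7) - 2*(-14 + (-31)³ - 88*(-31)² + 1037*(-31))/(-74 - 31) = -568*11 - 2*(-14 - 29791 - 88*961 - 32147)/(-105) = -6248 - 2*(-1)*(-14 - 29791 - 84568 - 32147)/105 = -6248 - 2*(-1)*(-146520)/105 = -6248 - 1*19536/7 = -6248 - 19536/7 = -63272/7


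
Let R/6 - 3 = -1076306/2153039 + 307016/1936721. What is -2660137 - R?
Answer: -1584628733092923919/595690835017 ≈ -2.6602e+6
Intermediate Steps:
R = 9502303306590/595690835017 (R = 18 + 6*(-1076306/2153039 + 307016/1936721) = 18 + 6*(-1076306*1/2153039 + 307016*(1/1936721)) = 18 + 6*(-153758/307577 + 307016/1936721) = 18 + 6*(-203355287286/595690835017) = 18 - 1220131723716/595690835017 = 9502303306590/595690835017 ≈ 15.952)
-2660137 - R = -2660137 - 1*9502303306590/595690835017 = -2660137 - 9502303306590/595690835017 = -1584628733092923919/595690835017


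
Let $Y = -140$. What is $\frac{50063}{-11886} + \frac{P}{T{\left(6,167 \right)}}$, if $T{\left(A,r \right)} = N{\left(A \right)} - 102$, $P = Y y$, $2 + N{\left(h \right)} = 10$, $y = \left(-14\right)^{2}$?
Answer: $\frac{160722959}{558642} \approx 287.7$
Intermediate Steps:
$y = 196$
$N{\left(h \right)} = 8$ ($N{\left(h \right)} = -2 + 10 = 8$)
$P = -27440$ ($P = \left(-140\right) 196 = -27440$)
$T{\left(A,r \right)} = -94$ ($T{\left(A,r \right)} = 8 - 102 = -94$)
$\frac{50063}{-11886} + \frac{P}{T{\left(6,167 \right)}} = \frac{50063}{-11886} - \frac{27440}{-94} = 50063 \left(- \frac{1}{11886}\right) - - \frac{13720}{47} = - \frac{50063}{11886} + \frac{13720}{47} = \frac{160722959}{558642}$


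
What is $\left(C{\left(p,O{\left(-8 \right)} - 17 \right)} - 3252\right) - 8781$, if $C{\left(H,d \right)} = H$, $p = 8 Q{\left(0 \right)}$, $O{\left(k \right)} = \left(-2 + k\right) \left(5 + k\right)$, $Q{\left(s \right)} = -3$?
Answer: $-12057$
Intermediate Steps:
$p = -24$ ($p = 8 \left(-3\right) = -24$)
$\left(C{\left(p,O{\left(-8 \right)} - 17 \right)} - 3252\right) - 8781 = \left(-24 - 3252\right) - 8781 = -3276 - 8781 = -12057$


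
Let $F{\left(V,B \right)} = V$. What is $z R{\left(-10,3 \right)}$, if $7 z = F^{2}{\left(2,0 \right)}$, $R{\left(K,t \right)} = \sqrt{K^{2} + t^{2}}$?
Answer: $\frac{4 \sqrt{109}}{7} \approx 5.9659$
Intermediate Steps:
$z = \frac{4}{7}$ ($z = \frac{2^{2}}{7} = \frac{1}{7} \cdot 4 = \frac{4}{7} \approx 0.57143$)
$z R{\left(-10,3 \right)} = \frac{4 \sqrt{\left(-10\right)^{2} + 3^{2}}}{7} = \frac{4 \sqrt{100 + 9}}{7} = \frac{4 \sqrt{109}}{7}$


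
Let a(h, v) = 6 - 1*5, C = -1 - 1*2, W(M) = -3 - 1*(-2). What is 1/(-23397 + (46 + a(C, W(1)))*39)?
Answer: -1/21564 ≈ -4.6374e-5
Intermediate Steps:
W(M) = -1 (W(M) = -3 + 2 = -1)
C = -3 (C = -1 - 2 = -3)
a(h, v) = 1 (a(h, v) = 6 - 5 = 1)
1/(-23397 + (46 + a(C, W(1)))*39) = 1/(-23397 + (46 + 1)*39) = 1/(-23397 + 47*39) = 1/(-23397 + 1833) = 1/(-21564) = -1/21564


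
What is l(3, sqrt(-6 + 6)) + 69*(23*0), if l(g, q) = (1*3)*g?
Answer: 9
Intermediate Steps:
l(g, q) = 3*g
l(3, sqrt(-6 + 6)) + 69*(23*0) = 3*3 + 69*(23*0) = 9 + 69*0 = 9 + 0 = 9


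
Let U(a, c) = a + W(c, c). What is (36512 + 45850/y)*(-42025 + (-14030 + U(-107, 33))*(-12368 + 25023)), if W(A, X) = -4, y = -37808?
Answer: -30885821923319685/4726 ≈ -6.5353e+12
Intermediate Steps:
U(a, c) = -4 + a (U(a, c) = a - 4 = -4 + a)
(36512 + 45850/y)*(-42025 + (-14030 + U(-107, 33))*(-12368 + 25023)) = (36512 + 45850/(-37808))*(-42025 + (-14030 + (-4 - 107))*(-12368 + 25023)) = (36512 + 45850*(-1/37808))*(-42025 + (-14030 - 111)*12655) = (36512 - 22925/18904)*(-42025 - 14141*12655) = 690199923*(-42025 - 178954355)/18904 = (690199923/18904)*(-178996380) = -30885821923319685/4726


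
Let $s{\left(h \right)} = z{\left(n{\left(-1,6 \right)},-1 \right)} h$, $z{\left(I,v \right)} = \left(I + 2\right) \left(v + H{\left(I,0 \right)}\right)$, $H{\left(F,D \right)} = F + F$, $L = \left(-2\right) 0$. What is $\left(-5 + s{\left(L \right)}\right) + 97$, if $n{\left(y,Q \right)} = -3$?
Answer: $92$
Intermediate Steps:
$L = 0$
$H{\left(F,D \right)} = 2 F$
$z{\left(I,v \right)} = \left(2 + I\right) \left(v + 2 I\right)$ ($z{\left(I,v \right)} = \left(I + 2\right) \left(v + 2 I\right) = \left(2 + I\right) \left(v + 2 I\right)$)
$s{\left(h \right)} = 7 h$ ($s{\left(h \right)} = \left(2 \left(-1\right) + 2 \left(-3\right)^{2} + 4 \left(-3\right) - -3\right) h = \left(-2 + 2 \cdot 9 - 12 + 3\right) h = \left(-2 + 18 - 12 + 3\right) h = 7 h$)
$\left(-5 + s{\left(L \right)}\right) + 97 = \left(-5 + 7 \cdot 0\right) + 97 = \left(-5 + 0\right) + 97 = -5 + 97 = 92$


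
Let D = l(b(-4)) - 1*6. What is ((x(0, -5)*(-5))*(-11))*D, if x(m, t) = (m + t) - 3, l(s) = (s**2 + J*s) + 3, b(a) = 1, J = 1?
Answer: 440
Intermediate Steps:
l(s) = 3 + s + s**2 (l(s) = (s**2 + 1*s) + 3 = (s**2 + s) + 3 = (s + s**2) + 3 = 3 + s + s**2)
x(m, t) = -3 + m + t
D = -1 (D = (3 + 1 + 1**2) - 1*6 = (3 + 1 + 1) - 6 = 5 - 6 = -1)
((x(0, -5)*(-5))*(-11))*D = (((-3 + 0 - 5)*(-5))*(-11))*(-1) = (-8*(-5)*(-11))*(-1) = (40*(-11))*(-1) = -440*(-1) = 440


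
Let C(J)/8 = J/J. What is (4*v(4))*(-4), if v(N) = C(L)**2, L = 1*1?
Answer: -1024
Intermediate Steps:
L = 1
C(J) = 8 (C(J) = 8*(J/J) = 8*1 = 8)
v(N) = 64 (v(N) = 8**2 = 64)
(4*v(4))*(-4) = (4*64)*(-4) = 256*(-4) = -1024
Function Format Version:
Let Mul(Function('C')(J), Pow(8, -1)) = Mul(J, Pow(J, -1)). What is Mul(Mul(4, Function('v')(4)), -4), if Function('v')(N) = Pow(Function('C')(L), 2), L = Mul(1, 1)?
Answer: -1024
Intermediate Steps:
L = 1
Function('C')(J) = 8 (Function('C')(J) = Mul(8, Mul(J, Pow(J, -1))) = Mul(8, 1) = 8)
Function('v')(N) = 64 (Function('v')(N) = Pow(8, 2) = 64)
Mul(Mul(4, Function('v')(4)), -4) = Mul(Mul(4, 64), -4) = Mul(256, -4) = -1024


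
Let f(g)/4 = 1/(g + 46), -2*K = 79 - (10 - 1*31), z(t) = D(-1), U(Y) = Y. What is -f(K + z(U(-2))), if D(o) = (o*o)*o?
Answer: ⅘ ≈ 0.80000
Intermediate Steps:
D(o) = o³ (D(o) = o²*o = o³)
z(t) = -1 (z(t) = (-1)³ = -1)
K = -50 (K = -(79 - (10 - 1*31))/2 = -(79 - (10 - 31))/2 = -(79 - 1*(-21))/2 = -(79 + 21)/2 = -½*100 = -50)
f(g) = 4/(46 + g) (f(g) = 4/(g + 46) = 4/(46 + g))
-f(K + z(U(-2))) = -4/(46 + (-50 - 1)) = -4/(46 - 51) = -4/(-5) = -4*(-1)/5 = -1*(-⅘) = ⅘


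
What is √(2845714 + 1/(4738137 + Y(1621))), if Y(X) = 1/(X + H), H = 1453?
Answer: 26*√893033002387168880177730/14565033139 ≈ 1686.9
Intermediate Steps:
Y(X) = 1/(1453 + X) (Y(X) = 1/(X + 1453) = 1/(1453 + X))
√(2845714 + 1/(4738137 + Y(1621))) = √(2845714 + 1/(4738137 + 1/(1453 + 1621))) = √(2845714 + 1/(4738137 + 1/3074)) = √(2845714 + 1/(14565033139/3074)) = √(2845714 + 3074/14565033139) = √(41447918714119320/14565033139) = 26*√893033002387168880177730/14565033139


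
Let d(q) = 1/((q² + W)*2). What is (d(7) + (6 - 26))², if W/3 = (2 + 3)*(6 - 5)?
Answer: 6548481/16384 ≈ 399.69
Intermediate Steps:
W = 15 (W = 3*((2 + 3)*(6 - 5)) = 3*(5*1) = 3*5 = 15)
d(q) = 1/(30 + 2*q²) (d(q) = 1/((q² + 15)*2) = 1/((15 + q²)*2) = 1/(30 + 2*q²))
(d(7) + (6 - 26))² = (1/(2*(15 + 7²)) + (6 - 26))² = (1/(2*(15 + 49)) - 20)² = ((½)/64 - 20)² = ((½)*(1/64) - 20)² = (1/128 - 20)² = (-2559/128)² = 6548481/16384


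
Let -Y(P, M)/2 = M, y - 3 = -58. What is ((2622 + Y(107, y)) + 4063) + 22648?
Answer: 29443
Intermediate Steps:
y = -55 (y = 3 - 58 = -55)
Y(P, M) = -2*M
((2622 + Y(107, y)) + 4063) + 22648 = ((2622 - 2*(-55)) + 4063) + 22648 = ((2622 + 110) + 4063) + 22648 = (2732 + 4063) + 22648 = 6795 + 22648 = 29443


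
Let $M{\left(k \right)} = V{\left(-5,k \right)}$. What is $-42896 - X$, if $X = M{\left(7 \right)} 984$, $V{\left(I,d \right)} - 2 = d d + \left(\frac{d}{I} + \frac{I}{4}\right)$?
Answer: $- \frac{452362}{5} \approx -90472.0$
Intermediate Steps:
$V{\left(I,d \right)} = 2 + d^{2} + \frac{I}{4} + \frac{d}{I}$ ($V{\left(I,d \right)} = 2 + \left(d d + \left(\frac{d}{I} + \frac{I}{4}\right)\right) = 2 + \left(d^{2} + \left(\frac{d}{I} + I \frac{1}{4}\right)\right) = 2 + \left(d^{2} + \left(\frac{d}{I} + \frac{I}{4}\right)\right) = 2 + \left(d^{2} + \left(\frac{I}{4} + \frac{d}{I}\right)\right) = 2 + \left(d^{2} + \frac{I}{4} + \frac{d}{I}\right) = 2 + d^{2} + \frac{I}{4} + \frac{d}{I}$)
$M{\left(k \right)} = \frac{3}{4} + k^{2} - \frac{k}{5}$ ($M{\left(k \right)} = 2 + k^{2} + \frac{1}{4} \left(-5\right) + \frac{k}{-5} = 2 + k^{2} - \frac{5}{4} + k \left(- \frac{1}{5}\right) = 2 + k^{2} - \frac{5}{4} - \frac{k}{5} = \frac{3}{4} + k^{2} - \frac{k}{5}$)
$X = \frac{237882}{5}$ ($X = \left(\frac{3}{4} + 7^{2} - \frac{7}{5}\right) 984 = \left(\frac{3}{4} + 49 - \frac{7}{5}\right) 984 = \frac{967}{20} \cdot 984 = \frac{237882}{5} \approx 47576.0$)
$-42896 - X = -42896 - \frac{237882}{5} = - \frac{452362}{5}$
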